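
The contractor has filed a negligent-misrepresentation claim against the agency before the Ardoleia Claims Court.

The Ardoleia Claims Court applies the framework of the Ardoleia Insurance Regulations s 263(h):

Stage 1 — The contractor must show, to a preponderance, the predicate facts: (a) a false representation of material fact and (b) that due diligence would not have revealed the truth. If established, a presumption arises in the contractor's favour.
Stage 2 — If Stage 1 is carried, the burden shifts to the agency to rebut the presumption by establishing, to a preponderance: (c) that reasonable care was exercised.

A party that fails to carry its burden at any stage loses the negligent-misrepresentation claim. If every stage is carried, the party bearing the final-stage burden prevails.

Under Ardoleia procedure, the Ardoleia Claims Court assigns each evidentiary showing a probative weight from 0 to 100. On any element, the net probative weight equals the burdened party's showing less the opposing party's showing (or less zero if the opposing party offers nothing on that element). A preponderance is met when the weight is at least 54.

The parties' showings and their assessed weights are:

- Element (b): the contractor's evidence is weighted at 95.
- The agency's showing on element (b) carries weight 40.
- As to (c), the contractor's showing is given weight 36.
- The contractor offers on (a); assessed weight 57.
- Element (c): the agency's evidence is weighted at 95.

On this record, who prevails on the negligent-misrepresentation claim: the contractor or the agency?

At Stage 1 the contractor must meet a preponderance (weight is at least 54): on (a) the weight is 57, which does reach 54, so (a) meets the standard; on (b) the weight is 95 less the opposing 40 gives net 55, ≥ 54, so (b) meets the standard.
  Stage 1 carried; the burden shifts to the agency.
At Stage 2 the agency must meet a preponderance (weight is at least 54): on (c) the weight is 95 less the opposing 36 gives net 59, which does reach 54, so (c) meets the standard.
  All elements met at the final stage.
All stages carried — the agency prevails.

agency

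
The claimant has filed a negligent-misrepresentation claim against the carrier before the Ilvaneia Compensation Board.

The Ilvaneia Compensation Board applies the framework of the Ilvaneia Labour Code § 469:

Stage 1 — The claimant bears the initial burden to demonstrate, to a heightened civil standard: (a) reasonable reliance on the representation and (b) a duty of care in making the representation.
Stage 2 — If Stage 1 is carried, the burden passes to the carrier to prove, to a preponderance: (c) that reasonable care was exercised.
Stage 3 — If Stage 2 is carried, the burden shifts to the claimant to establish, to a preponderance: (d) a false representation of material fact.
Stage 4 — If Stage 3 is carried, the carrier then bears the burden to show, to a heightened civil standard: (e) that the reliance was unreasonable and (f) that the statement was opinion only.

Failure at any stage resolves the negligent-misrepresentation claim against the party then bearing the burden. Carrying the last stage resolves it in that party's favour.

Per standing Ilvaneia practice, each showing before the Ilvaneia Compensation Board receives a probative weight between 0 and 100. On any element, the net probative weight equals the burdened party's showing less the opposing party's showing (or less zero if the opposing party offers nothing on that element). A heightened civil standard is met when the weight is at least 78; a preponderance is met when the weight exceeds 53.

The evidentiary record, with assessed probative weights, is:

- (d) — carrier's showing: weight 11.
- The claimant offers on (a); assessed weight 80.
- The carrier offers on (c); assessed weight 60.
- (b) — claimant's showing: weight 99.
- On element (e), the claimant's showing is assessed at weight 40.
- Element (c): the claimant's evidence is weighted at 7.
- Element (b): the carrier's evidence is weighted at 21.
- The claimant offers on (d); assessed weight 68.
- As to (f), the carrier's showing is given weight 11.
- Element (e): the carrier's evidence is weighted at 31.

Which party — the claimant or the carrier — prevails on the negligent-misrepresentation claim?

claimant

Stage 1 — burden on claimant; standard: a heightened civil standard (weight is at least 78).
    (a): 80 ≥ 78 [met]
    (b): 99 − 21 = 78 ≥ 78 [met]
  Stage 1 is satisfied; the onus moves to the carrier.
Stage 2 — burden on carrier; standard: a preponderance (weight exceeds 53).
    (c): 60 − 7 = 53 ≤ 53 [not met]
  Not every element is met, so the carrier fails to carry Stage 2.
So the claimant prevails.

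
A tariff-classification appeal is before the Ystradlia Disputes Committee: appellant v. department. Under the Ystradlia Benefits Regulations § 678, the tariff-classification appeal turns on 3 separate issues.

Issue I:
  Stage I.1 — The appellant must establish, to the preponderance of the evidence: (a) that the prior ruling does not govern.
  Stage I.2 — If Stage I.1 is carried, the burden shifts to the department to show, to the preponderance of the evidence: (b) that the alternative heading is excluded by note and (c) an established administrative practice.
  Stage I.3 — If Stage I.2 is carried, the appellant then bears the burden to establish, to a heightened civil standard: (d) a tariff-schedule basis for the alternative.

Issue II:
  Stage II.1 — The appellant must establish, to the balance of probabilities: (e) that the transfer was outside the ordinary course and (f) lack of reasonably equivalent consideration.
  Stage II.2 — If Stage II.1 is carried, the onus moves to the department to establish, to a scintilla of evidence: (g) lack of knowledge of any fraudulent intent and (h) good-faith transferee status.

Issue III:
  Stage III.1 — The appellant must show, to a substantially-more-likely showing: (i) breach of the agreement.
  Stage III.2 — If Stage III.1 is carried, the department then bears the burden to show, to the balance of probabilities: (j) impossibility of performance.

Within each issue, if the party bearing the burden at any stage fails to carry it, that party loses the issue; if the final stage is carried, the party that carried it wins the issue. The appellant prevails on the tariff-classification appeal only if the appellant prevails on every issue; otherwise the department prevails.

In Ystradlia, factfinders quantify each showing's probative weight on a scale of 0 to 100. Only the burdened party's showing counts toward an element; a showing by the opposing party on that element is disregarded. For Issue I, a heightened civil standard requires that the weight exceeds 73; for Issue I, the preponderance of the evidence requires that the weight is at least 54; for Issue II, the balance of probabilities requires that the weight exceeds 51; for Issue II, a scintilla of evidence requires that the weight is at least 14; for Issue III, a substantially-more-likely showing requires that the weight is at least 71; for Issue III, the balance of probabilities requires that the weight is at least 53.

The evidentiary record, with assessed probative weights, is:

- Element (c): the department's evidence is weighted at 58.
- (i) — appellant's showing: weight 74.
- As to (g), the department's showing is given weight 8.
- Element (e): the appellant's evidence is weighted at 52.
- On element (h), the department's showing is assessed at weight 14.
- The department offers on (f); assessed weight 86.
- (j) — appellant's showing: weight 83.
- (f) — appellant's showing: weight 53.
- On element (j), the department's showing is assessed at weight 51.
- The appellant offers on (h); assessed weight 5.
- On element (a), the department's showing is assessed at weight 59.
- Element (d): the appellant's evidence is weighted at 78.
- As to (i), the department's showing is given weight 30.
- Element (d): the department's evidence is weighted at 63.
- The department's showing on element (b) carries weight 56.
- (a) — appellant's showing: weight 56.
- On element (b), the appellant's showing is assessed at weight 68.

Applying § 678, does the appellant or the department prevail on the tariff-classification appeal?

— Issue I —
At Stage I.1 the appellant must meet the preponderance of the evidence (weight is at least 54): on (a) the weight is 56 (the department's 59 is given no effect), ≥ 54, so (a) meets the standard.
  Stage I.1 is satisfied; the onus moves to the department.
At Stage I.2 the department must meet the preponderance of the evidence (weight is at least 54): on (b) the weight is 56 (the appellant's 68 is given no effect), ≥ 54, so (b) meets the standard; on (c) the weight is 58, which does reach 54, so (c) meets the standard.
  The department carries Stage I.2; the appellant now bears the burden.
At Stage I.3 the appellant must meet a heightened civil standard (weight exceeds 73): on (d) the weight is 78 (the department's 63 is given no effect), which does exceed 73, so (d) meets the standard.
  Stage I.3 carried; the final stage is satisfied.
All stages carried — the appellant prevails on this issue.
— Issue II —
Stage II.1 (appellant, the balance of probabilities, weight exceeds 51): (e) 52 > 51 — meets; (f) 53 (department's 86 disregarded) > 51 — meets.
  The appellant carries Stage II.1; the department now bears the burden.
Stage II.2 (department, a scintilla of evidence, weight is at least 14): (g) 8 < 14 — fails; (h) 14 (appellant's 5 disregarded) ≥ 14 — meets.
  Stage II.2 not carried; the department fails its burden.
The analysis ends at Stage II.2; the appellant prevails on this issue.
— Issue III —
Stage III.1 (appellant, a substantially-more-likely showing, weight is at least 71): (i) 74 (department's 30 disregarded) ≥ 71 — meets.
  The appellant carries Stage III.1; the department now bears the burden.
Stage III.2 (department, the balance of probabilities, weight is at least 53): (j) 51 (appellant's 83 disregarded) < 53 — fails.
  Not every element is met, so the department fails to carry Stage III.2.
So the appellant prevails on this issue.
Per-issue: Issue I → appellant; Issue II → appellant; Issue III → appellant. The appellant must prevail on every issue; overall, the appellant prevails.

appellant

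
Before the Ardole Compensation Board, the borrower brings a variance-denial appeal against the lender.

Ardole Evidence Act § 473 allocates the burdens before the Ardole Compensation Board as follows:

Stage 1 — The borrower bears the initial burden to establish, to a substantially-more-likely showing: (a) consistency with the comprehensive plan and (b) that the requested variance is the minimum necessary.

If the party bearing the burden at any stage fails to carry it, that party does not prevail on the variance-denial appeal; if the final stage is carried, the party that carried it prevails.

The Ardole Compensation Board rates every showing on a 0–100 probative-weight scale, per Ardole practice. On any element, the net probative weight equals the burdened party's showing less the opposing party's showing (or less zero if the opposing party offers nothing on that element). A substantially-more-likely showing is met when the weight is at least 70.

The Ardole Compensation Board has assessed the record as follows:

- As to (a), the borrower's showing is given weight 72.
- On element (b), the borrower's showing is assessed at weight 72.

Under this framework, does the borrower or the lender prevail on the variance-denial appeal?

borrower

Stage 1 — burden on borrower; standard: a substantially-more-likely showing (weight is at least 70).
    (a): 72 ≥ 70 [met]
    (b): 72 ≥ 70 [met]
  All elements met at the final stage.
With every stage satisfied, the borrower prevails.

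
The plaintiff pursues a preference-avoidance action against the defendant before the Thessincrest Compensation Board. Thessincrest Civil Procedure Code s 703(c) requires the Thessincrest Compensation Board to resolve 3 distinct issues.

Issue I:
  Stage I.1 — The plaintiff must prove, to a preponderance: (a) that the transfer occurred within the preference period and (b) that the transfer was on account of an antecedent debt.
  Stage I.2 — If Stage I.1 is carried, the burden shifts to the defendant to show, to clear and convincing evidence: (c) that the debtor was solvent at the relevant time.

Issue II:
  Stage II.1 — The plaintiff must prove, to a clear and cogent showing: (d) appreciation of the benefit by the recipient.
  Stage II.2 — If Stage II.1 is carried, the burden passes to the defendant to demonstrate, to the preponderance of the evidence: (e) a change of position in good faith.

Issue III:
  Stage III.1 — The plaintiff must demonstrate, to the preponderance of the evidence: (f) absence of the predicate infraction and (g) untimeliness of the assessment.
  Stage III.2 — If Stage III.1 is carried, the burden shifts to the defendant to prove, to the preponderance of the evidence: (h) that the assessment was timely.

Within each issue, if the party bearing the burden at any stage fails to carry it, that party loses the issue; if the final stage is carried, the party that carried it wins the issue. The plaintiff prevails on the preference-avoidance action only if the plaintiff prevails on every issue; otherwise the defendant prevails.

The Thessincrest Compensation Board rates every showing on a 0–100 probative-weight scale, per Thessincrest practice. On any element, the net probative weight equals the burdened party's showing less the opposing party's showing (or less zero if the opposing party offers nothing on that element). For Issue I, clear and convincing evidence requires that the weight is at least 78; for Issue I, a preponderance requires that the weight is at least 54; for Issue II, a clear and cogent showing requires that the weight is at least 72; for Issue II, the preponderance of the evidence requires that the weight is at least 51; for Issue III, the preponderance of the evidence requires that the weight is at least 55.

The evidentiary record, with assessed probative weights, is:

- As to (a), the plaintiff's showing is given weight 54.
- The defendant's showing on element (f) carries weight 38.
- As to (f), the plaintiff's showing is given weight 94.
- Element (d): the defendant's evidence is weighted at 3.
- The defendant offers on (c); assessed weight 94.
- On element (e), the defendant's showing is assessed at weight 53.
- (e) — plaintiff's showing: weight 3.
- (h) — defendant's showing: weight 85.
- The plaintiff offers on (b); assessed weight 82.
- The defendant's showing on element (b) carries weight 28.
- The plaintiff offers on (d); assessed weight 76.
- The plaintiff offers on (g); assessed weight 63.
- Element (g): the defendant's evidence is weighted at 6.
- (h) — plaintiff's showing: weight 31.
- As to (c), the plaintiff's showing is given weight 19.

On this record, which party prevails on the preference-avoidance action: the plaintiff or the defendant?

— Issue I —
Stage I.1 (plaintiff, a preponderance, weight is at least 54): (a) 54 ≥ 54 — meets; (b) net 82−28=54 ≥ 54 — meets.
  Stage I.1 carried; the burden shifts to the defendant.
Stage I.2 (defendant, clear and convincing evidence, weight is at least 78): (c) net 94−19=75 < 78 — fails.
  The defendant does not carry Stage I.2.
So the plaintiff prevails on this issue.
— Issue II —
Stage II.1 — burden on plaintiff; standard: a clear and cogent showing (weight is at least 72).
    (d): 76 − 3 = 73 ≥ 72 [met]
  The plaintiff carries Stage II.1; the defendant now bears the burden.
Stage II.2 — burden on defendant; standard: the preponderance of the evidence (weight is at least 51).
    (e): 53 − 3 = 50 < 51 [not met]
  The defendant does not carry Stage II.2.
The plaintiff prevails on this issue.
— Issue III —
Stage III.1 — burden on plaintiff; standard: the preponderance of the evidence (weight is at least 55).
    (f): 94 − 38 = 56 ≥ 55 [met]
    (g): 63 − 6 = 57 ≥ 55 [met]
  All elements met. The burden passes to the defendant.
Stage III.2 — burden on defendant; standard: the preponderance of the evidence (weight is at least 55).
    (h): 85 − 31 = 54 < 55 [not met]
  Not every element is met, so the defendant fails to carry Stage III.2.
The analysis ends at Stage III.2; the plaintiff prevails on this issue.
Per-issue: Issue I → plaintiff; Issue II → plaintiff; Issue III → plaintiff. The plaintiff must prevail on every issue; overall, the plaintiff prevails.

plaintiff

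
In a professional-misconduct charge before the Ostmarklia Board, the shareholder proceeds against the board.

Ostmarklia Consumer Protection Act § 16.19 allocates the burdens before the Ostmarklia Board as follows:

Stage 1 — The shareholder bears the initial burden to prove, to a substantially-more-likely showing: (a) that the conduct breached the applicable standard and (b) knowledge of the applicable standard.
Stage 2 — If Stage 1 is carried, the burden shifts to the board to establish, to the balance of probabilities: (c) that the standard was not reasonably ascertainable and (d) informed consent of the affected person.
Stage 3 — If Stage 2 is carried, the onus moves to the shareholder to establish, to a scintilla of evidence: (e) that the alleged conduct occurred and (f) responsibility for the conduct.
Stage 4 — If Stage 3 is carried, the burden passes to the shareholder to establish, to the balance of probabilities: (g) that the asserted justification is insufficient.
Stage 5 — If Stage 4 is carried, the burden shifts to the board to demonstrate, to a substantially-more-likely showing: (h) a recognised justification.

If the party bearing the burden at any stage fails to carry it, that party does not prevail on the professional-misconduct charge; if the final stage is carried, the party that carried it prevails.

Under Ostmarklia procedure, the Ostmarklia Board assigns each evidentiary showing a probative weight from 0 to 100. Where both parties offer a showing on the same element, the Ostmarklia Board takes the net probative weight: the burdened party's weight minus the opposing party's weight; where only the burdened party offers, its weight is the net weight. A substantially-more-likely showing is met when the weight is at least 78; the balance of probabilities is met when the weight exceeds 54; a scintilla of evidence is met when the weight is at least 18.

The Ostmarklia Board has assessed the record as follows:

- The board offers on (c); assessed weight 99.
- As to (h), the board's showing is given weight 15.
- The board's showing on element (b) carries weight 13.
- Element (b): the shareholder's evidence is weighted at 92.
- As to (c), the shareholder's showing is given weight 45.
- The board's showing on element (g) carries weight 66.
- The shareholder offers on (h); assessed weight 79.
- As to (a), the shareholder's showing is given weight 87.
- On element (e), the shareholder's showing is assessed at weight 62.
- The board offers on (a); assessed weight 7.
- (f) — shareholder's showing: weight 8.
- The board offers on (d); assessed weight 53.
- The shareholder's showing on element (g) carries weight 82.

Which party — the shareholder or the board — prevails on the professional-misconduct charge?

Stage 1 (shareholder, a substantially-more-likely showing, weight is at least 78): (a) net 87−7=80 ≥ 78 — meets; (b) net 92−13=79 ≥ 78 — meets.
  The shareholder carries Stage 1; the board now bears the burden.
Stage 2 (board, the balance of probabilities, weight exceeds 54): (c) net 99−45=54 ≤ 54 — fails; (d) 53 ≤ 54 — fails.
  Stage 2 not carried; the board fails its burden.
So the shareholder prevails.

shareholder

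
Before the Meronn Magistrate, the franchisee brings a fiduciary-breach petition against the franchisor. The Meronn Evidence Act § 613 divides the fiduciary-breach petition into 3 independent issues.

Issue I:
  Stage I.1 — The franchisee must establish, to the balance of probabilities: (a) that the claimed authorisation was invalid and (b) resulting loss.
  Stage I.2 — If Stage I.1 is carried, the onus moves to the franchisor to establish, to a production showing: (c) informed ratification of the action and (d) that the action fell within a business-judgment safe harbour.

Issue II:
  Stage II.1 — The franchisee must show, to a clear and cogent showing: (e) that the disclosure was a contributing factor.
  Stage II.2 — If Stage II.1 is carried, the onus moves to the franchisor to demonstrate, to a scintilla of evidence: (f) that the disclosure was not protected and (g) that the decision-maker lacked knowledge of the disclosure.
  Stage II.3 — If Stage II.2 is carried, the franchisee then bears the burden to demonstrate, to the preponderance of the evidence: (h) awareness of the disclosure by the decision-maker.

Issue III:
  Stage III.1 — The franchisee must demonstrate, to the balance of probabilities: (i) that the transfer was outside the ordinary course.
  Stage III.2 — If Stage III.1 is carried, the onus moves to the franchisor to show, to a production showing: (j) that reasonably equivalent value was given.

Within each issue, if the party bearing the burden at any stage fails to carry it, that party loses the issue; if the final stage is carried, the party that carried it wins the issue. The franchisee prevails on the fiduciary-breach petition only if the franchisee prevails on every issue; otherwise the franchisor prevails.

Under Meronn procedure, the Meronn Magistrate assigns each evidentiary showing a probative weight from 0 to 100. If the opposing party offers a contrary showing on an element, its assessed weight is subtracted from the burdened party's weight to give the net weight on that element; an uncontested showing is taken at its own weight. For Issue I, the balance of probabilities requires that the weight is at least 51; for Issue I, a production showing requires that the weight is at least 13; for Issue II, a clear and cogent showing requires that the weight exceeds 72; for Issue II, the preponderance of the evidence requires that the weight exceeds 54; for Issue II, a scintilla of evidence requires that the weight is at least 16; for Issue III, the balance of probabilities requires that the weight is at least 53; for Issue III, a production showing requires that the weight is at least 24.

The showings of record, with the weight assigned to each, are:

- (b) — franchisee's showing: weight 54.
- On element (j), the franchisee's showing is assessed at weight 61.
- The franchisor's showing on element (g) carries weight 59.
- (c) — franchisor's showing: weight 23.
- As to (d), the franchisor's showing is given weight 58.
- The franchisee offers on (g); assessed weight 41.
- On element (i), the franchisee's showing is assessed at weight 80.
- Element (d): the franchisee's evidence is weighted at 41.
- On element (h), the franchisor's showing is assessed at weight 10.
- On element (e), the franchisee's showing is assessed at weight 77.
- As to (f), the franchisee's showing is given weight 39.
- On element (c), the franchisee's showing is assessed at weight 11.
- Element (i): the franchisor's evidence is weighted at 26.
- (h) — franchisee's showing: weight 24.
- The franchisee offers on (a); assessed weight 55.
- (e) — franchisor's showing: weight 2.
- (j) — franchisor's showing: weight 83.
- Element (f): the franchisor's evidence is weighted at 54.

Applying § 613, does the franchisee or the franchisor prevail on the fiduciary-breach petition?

franchisee

— Issue I —
Stage I.1 — burden on franchisee; standard: the balance of probabilities (weight is at least 51).
    (a): 55 ≥ 51 [met]
    (b): 54 ≥ 51 [met]
  The franchisee carries Stage I.1; the franchisor now bears the burden.
Stage I.2 — burden on franchisor; standard: a production showing (weight is at least 13).
    (c): 23 − 11 = 12 < 13 [not met]
    (d): 58 − 41 = 17 ≥ 13 [met]
  The franchisor does not carry Stage I.2.
The franchisee prevails on this issue.
— Issue II —
At Stage II.1 the franchisee must meet a clear and cogent showing (weight exceeds 72): on (e) the weight is 77 less the opposing 2 gives net 75, which does exceed 72, so (e) meets the standard.
  Stage II.1 carried; the burden shifts to the franchisor.
At Stage II.2 the franchisor must meet a scintilla of evidence (weight is at least 16): on (f) the weight is 54 less the opposing 39 gives net 15, < 16, so (f) does not meet the standard; on (g) the weight is 59 less the opposing 41 gives net 18, ≥ 16, so (g) meets the standard.
  Stage II.2 not carried; the franchisor fails its burden.
The analysis ends at Stage II.2; the franchisee prevails on this issue.
— Issue III —
Stage III.1 — burden on franchisee; standard: the balance of probabilities (weight is at least 53).
    (i): 80 − 26 = 54 ≥ 53 [met]
  Stage III.1 is satisfied; the onus moves to the franchisor.
Stage III.2 — burden on franchisor; standard: a production showing (weight is at least 24).
    (j): 83 − 61 = 22 < 24 [not met]
  Not every element is met, so the franchisor fails to carry Stage III.2.
So the franchisee prevails on this issue.
Per-issue: Issue I → franchisee; Issue II → franchisee; Issue III → franchisee. The franchisee must prevail on every issue; overall, the franchisee prevails.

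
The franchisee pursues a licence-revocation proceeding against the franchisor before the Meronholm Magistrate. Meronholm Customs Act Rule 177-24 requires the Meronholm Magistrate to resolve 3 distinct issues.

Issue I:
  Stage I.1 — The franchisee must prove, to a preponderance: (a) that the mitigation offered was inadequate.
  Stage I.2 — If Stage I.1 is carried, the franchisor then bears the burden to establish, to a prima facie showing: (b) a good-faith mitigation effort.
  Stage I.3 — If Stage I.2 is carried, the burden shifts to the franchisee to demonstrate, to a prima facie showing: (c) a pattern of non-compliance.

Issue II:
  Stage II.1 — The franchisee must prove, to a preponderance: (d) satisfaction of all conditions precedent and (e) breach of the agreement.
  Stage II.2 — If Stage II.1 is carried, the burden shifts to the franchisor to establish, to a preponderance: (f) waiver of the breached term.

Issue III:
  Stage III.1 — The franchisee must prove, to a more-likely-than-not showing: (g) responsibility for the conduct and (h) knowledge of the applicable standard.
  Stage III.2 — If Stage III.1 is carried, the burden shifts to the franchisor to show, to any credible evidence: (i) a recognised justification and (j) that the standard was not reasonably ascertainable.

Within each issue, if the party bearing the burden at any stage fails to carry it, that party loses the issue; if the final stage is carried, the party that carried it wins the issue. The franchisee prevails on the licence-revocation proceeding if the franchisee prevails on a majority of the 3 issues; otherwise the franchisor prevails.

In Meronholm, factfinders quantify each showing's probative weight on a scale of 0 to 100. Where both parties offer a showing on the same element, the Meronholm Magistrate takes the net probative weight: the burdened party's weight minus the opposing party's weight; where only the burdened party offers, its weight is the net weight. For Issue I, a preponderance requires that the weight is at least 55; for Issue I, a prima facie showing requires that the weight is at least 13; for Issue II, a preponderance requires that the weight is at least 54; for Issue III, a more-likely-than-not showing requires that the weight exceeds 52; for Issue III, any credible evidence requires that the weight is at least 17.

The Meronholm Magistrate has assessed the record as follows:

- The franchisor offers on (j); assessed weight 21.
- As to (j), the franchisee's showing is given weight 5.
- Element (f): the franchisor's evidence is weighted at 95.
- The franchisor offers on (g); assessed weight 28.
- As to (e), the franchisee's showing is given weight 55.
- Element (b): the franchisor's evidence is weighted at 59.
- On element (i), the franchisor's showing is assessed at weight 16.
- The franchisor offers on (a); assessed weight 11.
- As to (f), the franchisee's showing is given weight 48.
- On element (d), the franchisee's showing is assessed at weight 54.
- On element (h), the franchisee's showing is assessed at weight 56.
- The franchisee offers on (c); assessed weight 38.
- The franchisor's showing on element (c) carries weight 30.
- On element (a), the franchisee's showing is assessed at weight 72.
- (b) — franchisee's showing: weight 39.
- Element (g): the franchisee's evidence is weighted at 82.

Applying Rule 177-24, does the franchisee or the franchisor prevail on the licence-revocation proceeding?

— Issue I —
Stage I.1 (franchisee, a preponderance, weight is at least 55): (a) net 72−11=61 ≥ 55 — meets.
  Stage I.1 is satisfied; the onus moves to the franchisor.
Stage I.2 (franchisor, a prima facie showing, weight is at least 13): (b) net 59−39=20 ≥ 13 — meets.
  The franchisor carries Stage I.2; the franchisee now bears the burden.
Stage I.3 (franchisee, a prima facie showing, weight is at least 13): (c) net 38−30=8 < 13 — fails.
  Not every element is met, so the franchisee fails to carry Stage I.3.
The analysis ends at Stage I.3; the franchisor prevails on this issue.
— Issue II —
Stage II.1 — burden on franchisee; standard: a preponderance (weight is at least 54).
    (d): 54 ≥ 54 [met]
    (e): 55 ≥ 54 [met]
  All elements met. The burden passes to the franchisor.
Stage II.2 — burden on franchisor; standard: a preponderance (weight is at least 54).
    (f): 95 − 48 = 47 < 54 [not met]
  The franchisor does not carry Stage II.2.
The franchisee prevails on this issue.
— Issue III —
At Stage III.1 the franchisee must meet a more-likely-than-not showing (weight exceeds 52): on (g) the weight is 82 less the opposing 28 gives net 54, which does exceed 52, so (g) meets the standard; on (h) the weight is 56, > 52, so (h) meets the standard.
  The franchisee carries Stage III.1; the franchisor now bears the burden.
At Stage III.2 the franchisor must meet any credible evidence (weight is at least 17): on (i) the weight is 16, < 17, so (i) does not meet the standard; on (j) the weight is 21 less the opposing 5 gives net 16, which does not reach 17, so (j) does not meet the standard.
  Not every element is met, so the franchisor fails to carry Stage III.2.
So the franchisee prevails on this issue.
Per-issue: Issue I → franchisor; Issue II → franchisee; Issue III → franchisee. The franchisee must prevail on a majority of issues; overall, the franchisee prevails.

franchisee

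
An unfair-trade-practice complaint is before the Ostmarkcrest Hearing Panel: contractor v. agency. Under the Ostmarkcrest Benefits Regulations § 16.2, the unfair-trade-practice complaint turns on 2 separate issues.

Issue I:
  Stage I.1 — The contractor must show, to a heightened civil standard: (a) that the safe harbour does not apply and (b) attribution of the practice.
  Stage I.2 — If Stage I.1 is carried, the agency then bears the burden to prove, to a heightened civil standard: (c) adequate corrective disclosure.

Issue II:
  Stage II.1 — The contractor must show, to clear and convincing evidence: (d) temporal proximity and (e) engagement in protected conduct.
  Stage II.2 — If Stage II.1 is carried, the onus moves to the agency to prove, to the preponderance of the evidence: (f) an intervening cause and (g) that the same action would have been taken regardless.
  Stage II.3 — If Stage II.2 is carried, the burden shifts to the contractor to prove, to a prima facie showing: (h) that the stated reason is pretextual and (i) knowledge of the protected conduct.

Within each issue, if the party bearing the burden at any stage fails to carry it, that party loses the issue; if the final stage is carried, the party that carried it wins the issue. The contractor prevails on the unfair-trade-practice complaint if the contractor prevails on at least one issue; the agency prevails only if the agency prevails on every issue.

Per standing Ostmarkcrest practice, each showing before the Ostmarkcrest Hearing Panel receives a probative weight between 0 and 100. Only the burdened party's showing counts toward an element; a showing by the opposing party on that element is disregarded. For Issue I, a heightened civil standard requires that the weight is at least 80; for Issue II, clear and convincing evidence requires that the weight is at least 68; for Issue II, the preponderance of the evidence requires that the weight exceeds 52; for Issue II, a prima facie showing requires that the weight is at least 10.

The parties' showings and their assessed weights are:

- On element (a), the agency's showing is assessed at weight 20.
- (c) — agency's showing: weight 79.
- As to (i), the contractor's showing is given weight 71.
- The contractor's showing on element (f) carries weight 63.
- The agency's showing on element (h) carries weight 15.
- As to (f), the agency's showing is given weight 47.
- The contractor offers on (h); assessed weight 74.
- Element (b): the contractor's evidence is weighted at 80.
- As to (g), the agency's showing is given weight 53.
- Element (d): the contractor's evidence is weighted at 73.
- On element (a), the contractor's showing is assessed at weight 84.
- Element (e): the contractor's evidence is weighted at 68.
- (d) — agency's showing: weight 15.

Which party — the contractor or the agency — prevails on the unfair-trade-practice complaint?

— Issue I —
Stage I.1 — burden on contractor; standard: a heightened civil standard (weight is at least 80).
    (a): 84 (agency's 20 disregarded) ≥ 80 [met]
    (b): 80 ≥ 80 [met]
  All elements met. The burden passes to the agency.
Stage I.2 — burden on agency; standard: a heightened civil standard (weight is at least 80).
    (c): 79 < 80 [not met]
  The agency does not carry Stage I.2.
So the contractor prevails on this issue.
— Issue II —
Stage II.1 — burden on contractor; standard: clear and convincing evidence (weight is at least 68).
    (d): 73 (agency's 15 disregarded) ≥ 68 [met]
    (e): 68 ≥ 68 [met]
  Stage II.1 carried; the burden shifts to the agency.
Stage II.2 — burden on agency; standard: the preponderance of the evidence (weight exceeds 52).
    (f): 47 (contractor's 63 disregarded) ≤ 52 [not met]
    (g): 53 > 52 [met]
  The agency does not carry Stage II.2.
So the contractor prevails on this issue.
Per-issue: Issue I → contractor; Issue II → contractor. The contractor must prevail on at least one issue; overall, the contractor prevails.

contractor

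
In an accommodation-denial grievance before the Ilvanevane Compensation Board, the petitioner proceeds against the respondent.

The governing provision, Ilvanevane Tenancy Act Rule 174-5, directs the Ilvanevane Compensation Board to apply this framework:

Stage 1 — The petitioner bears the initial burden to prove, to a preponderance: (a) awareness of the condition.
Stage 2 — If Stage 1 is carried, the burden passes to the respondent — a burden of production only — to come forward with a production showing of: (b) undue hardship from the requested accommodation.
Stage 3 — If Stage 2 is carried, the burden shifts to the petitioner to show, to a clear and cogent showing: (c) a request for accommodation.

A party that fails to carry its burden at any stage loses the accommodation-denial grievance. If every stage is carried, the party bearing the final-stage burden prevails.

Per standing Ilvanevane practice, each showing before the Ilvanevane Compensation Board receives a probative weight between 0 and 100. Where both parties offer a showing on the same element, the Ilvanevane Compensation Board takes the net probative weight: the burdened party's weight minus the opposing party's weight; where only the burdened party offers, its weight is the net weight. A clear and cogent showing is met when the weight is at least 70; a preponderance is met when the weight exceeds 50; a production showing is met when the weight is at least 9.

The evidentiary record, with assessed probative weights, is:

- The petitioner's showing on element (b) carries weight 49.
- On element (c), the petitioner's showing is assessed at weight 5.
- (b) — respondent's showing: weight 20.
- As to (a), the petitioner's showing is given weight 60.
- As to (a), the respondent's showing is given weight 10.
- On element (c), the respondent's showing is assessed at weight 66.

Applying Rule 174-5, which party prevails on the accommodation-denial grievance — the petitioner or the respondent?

respondent

Stage 1 (petitioner, a preponderance, weight exceeds 50): (a) net 60−10=50 ≤ 50 — fails.
  The petitioner does not carry Stage 1.
The analysis ends at Stage 1; the respondent prevails.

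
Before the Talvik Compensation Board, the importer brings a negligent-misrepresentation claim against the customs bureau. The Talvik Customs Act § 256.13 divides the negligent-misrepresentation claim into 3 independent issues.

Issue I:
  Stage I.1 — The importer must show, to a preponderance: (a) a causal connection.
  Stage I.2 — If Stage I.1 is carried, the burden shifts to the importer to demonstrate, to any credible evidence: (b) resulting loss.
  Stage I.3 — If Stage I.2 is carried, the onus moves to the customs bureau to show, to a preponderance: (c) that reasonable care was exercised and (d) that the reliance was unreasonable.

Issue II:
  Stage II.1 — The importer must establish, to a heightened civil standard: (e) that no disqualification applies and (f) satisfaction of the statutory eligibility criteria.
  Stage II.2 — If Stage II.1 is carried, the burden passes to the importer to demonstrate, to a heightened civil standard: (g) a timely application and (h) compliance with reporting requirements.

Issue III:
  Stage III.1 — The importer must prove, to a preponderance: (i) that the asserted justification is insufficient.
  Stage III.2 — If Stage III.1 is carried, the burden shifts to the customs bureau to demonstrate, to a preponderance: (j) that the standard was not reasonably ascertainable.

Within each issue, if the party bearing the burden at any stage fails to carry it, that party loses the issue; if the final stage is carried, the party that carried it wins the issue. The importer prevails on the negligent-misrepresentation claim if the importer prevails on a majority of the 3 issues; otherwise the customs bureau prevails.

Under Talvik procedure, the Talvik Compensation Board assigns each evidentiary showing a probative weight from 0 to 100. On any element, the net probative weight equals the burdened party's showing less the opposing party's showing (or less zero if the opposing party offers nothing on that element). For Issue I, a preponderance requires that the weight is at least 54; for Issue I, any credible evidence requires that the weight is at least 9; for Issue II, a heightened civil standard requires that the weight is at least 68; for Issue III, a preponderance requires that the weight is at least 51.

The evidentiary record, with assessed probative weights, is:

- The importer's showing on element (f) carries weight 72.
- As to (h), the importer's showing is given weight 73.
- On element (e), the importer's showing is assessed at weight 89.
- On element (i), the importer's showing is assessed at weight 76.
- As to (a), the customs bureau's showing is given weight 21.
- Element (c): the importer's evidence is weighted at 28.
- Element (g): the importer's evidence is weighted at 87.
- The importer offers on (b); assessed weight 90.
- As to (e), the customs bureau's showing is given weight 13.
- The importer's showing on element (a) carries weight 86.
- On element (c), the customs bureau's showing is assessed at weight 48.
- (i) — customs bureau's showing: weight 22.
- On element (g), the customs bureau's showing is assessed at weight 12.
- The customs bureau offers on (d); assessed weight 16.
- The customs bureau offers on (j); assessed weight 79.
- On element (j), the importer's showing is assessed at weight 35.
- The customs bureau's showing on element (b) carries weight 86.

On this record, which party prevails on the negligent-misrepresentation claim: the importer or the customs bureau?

— Issue I —
Stage I.1 — burden on importer; standard: a preponderance (weight is at least 54).
    (a): 86 − 21 = 65 ≥ 54 [met]
  Stage I.1 carried; the burden remains with the importer.
Stage I.2 — burden on importer; standard: any credible evidence (weight is at least 9).
    (b): 90 − 86 = 4 < 9 [not met]
  Not every element is met, so the importer fails to carry Stage I.2.
The analysis ends at Stage I.2; the customs bureau prevails on this issue.
— Issue II —
Stage II.1 (importer, a heightened civil standard, weight is at least 68): (e) net 89−13=76 ≥ 68 — meets; (f) 72 ≥ 68 — meets.
  Stage II.1 is satisfied; the importer continues to bear the burden.
Stage II.2 (importer, a heightened civil standard, weight is at least 68): (g) net 87−12=75 ≥ 68 — meets; (h) 73 ≥ 68 — meets.
  Stage II.2 carried; the final stage is satisfied.
Every stage carried; the importer prevails on this issue.
— Issue III —
Stage III.1 (importer, a preponderance, weight is at least 51): (i) net 76−22=54 ≥ 51 — meets.
  All elements met. The burden passes to the customs bureau.
Stage III.2 (customs bureau, a preponderance, weight is at least 51): (j) net 79−35=44 < 51 — fails.
  Stage III.2 not carried; the customs bureau fails its burden.
The analysis ends at Stage III.2; the importer prevails on this issue.
Per-issue: Issue I → customs bureau; Issue II → importer; Issue III → importer. The importer must prevail on a majority of issues; overall, the importer prevails.

importer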